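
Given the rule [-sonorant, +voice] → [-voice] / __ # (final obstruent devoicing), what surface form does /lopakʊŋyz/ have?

[lopakʊŋys]

/z/ satisfies [-sonorant, +voice] and sits in __ #. The [-voice] counterpart of the voiced alveolar fricative is /s/. Other segments in /lopakʊŋyz/ either fail the structural description or are not in the environment, so the surface form is [lopakʊŋys].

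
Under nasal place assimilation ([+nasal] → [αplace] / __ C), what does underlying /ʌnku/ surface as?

[ʌŋku]

/n/ sits before the [+dorsal] consonant /k/, so it takes on [+dorsal] and surfaces as /ŋ/. The rest of the form is unaffected: [ʌŋku].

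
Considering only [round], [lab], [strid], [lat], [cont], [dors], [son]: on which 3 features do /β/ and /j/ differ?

[sonorant], [labial], [dorsal]

/β/ is the voiced bilabial fricative and /j/ is the palatal glide. Both are [−round], [−strident], [−lateral], [+continuant]. /β/ is [−sonorant] while /j/ is [+sonorant]; /β/ is [+labial] while /j/ is [−labial]; /β/ is [−dorsal] while /j/ is [+dorsal], so the distinguishing features are [sonorant], [labial], [dorsal].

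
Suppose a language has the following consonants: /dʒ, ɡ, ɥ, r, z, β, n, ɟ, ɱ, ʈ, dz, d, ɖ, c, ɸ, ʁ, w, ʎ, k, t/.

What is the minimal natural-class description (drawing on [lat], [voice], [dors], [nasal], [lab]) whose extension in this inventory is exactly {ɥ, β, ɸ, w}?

[-nasal, +lab]

/ɥ, β, ɸ, w/ are all [-nasal], [+labial], and no other segment in the inventory matches both values. Dropping any one of them over-generates: [+labial] alone would also admit /ɱ/; [-nasal] alone would also admit /dʒ, ɡ, r, z, …/. No other single listed feature picks out exactly this set either, so fewer than two features will not do.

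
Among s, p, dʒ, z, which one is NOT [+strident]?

/z, s, dʒ/ are all [+strident]; /p/ (voiceless bilabial stop) is [−strident].

p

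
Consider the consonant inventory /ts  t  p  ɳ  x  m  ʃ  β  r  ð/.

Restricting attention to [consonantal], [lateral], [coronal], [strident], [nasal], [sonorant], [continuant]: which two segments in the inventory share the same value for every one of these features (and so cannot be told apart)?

β, x

Both /β/ and /x/ are [+consonantal], [-lateral], [-coronal], [-strident], [-nasal], [-sonorant], [+continuant]. Since the list omits [voice], [labial] and [dorsal] — which do distinguish the voiced bilabial fricative from the voiceless velar fricative — this pair collapses; all other pairs remain distinct.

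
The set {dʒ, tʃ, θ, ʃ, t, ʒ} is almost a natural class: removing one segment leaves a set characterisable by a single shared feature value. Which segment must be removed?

t

The remaining segments after removing /t/ share [+distributed]; /t/ (voiceless alveolar stop) is [−distributed]. For every other candidate removal, the leftover set fails to share any single feature value that the removed segment lacks.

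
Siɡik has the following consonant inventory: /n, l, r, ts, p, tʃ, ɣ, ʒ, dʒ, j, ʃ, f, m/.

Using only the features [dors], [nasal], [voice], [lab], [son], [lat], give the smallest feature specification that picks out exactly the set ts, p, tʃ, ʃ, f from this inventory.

/ts, p, tʃ, ʃ, f/ are exactly the [−voice] segments in the inventory, so a single feature suffices.

[−voice]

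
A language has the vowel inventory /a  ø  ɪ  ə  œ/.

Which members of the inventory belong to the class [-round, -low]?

Eliminate segments failing any feature: /a/ is [+low]; /ø, œ/ are [+round]. The remaining /ɪ, ə/ satisfy [-round], [-low].

ɪ, ə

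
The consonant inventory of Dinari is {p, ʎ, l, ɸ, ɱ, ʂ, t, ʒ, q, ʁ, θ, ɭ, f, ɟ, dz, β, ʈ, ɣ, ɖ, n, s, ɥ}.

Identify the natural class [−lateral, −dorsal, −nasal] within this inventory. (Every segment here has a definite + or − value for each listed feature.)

The [−lateral] segments are /p, ɸ, ɱ, ʂ, t, ʒ, q, ʁ, θ, f, ɟ, dz, β, ʈ, ɣ, ɖ, n, s, ɥ/.
Within that set, [−dorsal] gives /p, ɸ, ɱ, ʂ, t, ʒ, θ, f, dz, β, ʈ, ɖ, n, s/.
Intersecting with [−nasal] leaves /p, ɸ, ʂ, t, ʒ, θ, f, dz, β, ʈ, ɖ, s/.

p, ɸ, ʂ, t, ʒ, θ, f, dz, β, ʈ, ɖ, s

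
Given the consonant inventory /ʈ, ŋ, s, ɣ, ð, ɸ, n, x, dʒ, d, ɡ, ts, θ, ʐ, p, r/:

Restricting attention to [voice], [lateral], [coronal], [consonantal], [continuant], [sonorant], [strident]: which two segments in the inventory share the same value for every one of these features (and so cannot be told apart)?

ɸ, x

/ɸ/ (voiceless bilabial fricative) and /x/ (voiceless velar fricative) are both [−voice], [−lateral], [−coronal], [+consonantal], [+continuant], [−sonorant], [−strident], so none of the listed features separates them. (They do differ in [labial] and [dorsal], which are not among the given features.) Every other pair in the inventory differs on at least one listed feature.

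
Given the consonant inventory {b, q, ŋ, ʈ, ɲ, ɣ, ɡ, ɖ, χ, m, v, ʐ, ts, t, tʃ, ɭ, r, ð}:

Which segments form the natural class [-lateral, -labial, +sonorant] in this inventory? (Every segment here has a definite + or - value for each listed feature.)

Checking each segment against [-lateral], [-labial], [+sonorant]: /ŋ/ (velar nasal), /ɲ/ (palatal nasal), /r/ (alveolar trill) satisfy every feature; every other segment in the inventory fails at least one.

ŋ, ɲ, r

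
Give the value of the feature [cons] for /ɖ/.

[+consonantal]

/ɖ/ is the voiced retroflex stop, hence [+consonantal].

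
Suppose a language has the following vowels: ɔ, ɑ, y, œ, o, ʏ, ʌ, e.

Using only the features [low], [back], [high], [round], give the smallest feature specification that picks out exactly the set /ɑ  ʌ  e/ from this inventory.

/ɑ, ʌ, e/ are exactly the [-round] segments in the inventory, so a single feature suffices.

[-round]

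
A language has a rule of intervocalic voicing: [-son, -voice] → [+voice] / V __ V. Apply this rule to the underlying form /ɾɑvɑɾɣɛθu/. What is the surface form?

[ɾɑvɑɾɣɛðu]

/θ/ satisfies [-son, -voice] and sits in V __ V. The [+voice] counterpart of the voiceless dental fricative is /ð/. Other segments in /ɾɑvɑɾɣɛθu/ either fail the structural description or are not in the environment, so the surface form is [ɾɑvɑɾɣɛðu].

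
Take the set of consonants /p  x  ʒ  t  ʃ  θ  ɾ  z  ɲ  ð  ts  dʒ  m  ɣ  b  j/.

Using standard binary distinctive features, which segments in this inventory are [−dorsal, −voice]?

Checking each segment against [−dorsal], [−voice]: /p/ (voiceless bilabial stop), /t/ (voiceless alveolar stop), /ʃ/ (voiceless postalveolar fricative), /θ/ (voiceless dental fricative), /ts/ (voiceless alveolar affricate) satisfy every feature; every other segment in the inventory fails at least one.

p, t, ʃ, θ, ts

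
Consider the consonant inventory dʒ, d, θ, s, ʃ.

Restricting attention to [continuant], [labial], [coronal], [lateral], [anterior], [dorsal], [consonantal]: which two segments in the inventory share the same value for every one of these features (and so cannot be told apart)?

/θ/ (voiceless dental fricative) and /s/ (voiceless alveolar fricative) are both [+continuant], [−labial], [+coronal], [−lateral], [+anterior], [−dorsal], [+consonantal], so none of the listed features separates them. (They do differ in [strident] and [distributed], which are not among the given features.) Every other pair in the inventory differs on at least one listed feature.

θ, s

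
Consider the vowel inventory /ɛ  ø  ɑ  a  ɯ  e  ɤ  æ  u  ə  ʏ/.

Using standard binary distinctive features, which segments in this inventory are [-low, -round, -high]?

Checking each segment against [-low], [-round], [-high]: /ɛ/ (mid front unrounded lax vowel), /e/ (mid front unrounded tense vowel), /ɤ/ (mid back unrounded tense vowel), /ə/ (mid central vowel (schwa)) satisfy every feature; every other segment in the inventory fails at least one.

ɛ, e, ɤ, ə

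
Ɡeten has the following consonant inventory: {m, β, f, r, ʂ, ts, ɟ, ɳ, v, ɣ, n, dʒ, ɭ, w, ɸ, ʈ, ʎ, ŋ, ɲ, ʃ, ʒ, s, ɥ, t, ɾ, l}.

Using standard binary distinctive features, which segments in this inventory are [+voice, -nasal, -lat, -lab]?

r, ɟ, ɣ, dʒ, ʒ, ɾ

Checking each segment against [+voice], [-nasal], [-lateral], [-labial]: /r/ (alveolar trill), /ɟ/ (voiced palatal stop), /ɣ/ (voiced velar fricative), /dʒ/ (voiced postalveolar affricate), /ʒ/ (voiced postalveolar fricative), /ɾ/ (alveolar tap) satisfy every feature; every other segment in the inventory fails at least one.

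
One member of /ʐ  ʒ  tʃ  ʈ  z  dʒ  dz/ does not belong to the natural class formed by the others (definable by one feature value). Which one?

ʈ

[strident] groups all but one: /ʒ, dʒ, dz, tʃ, z, ʐ/ share [+strident] while /ʈ/ (voiceless retroflex stop) alone is [−strident]. Removing any other segment would not leave a single-feature class that excludes it.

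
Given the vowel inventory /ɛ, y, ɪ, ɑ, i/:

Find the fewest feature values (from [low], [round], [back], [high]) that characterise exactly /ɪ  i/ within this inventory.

/ɪ, i/ are all [+high], [-round], and no other segment in the inventory matches both values. Dropping any one of them over-generates: [-round] alone would also admit /ɛ, ɑ/; [+high] alone would also admit /y/. No other single listed feature picks out exactly this set either, so fewer than two features will not do.

[+high, -round]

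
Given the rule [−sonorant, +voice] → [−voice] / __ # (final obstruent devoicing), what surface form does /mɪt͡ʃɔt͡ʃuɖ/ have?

[mɪt͡ʃɔt͡ʃuʈ]

Only the final segment /ɖ/ is both word-final and matches the structural description. It is a voiced retroflex stop, so [−sonorant, +voice] holds; changing it to [−voice] with all other features held fixed yields /ʈ/ (voiceless retroflex stop). No other segment meets both the structural description and the environment, so the output is [mɪt͡ʃɔt͡ʃuʈ].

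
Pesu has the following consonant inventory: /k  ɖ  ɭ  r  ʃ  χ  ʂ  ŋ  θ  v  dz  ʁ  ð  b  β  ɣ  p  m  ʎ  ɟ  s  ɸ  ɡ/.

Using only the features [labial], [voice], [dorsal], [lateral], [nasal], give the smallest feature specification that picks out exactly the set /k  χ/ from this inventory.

[−voice, +dorsal]

Every target segment is [−voice], [+dorsal]; each remaining inventory member fails at least one of these. Each conjunct is needed — [+dorsal] alone would also admit /ŋ, ʁ, ɣ, ʎ, …/; [−voice] alone would also admit /ʃ, ʂ, θ, p, …/ — and no other single listed feature has exactly this extension, so two is the minimum.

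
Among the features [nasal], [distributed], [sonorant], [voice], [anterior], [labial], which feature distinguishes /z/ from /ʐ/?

[anterior]

/z/ is the voiced alveolar fricative and /ʐ/ is the voiced retroflex fricative. Both are [−nasal], [−distributed], [−sonorant], [+voice], [−labial]. /z/ is [+anterior] while /ʐ/ is [−anterior], so the distinguishing feature is [anterior].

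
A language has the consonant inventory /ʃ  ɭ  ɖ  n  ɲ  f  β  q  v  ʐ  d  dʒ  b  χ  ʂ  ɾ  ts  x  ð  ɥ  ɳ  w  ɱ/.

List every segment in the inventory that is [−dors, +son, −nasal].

Checking each segment against [−dorsal], [+sonorant], [−nasal]: /ɭ/ (retroflex lateral approximant), /ɾ/ (alveolar tap) satisfy every feature; every other segment in the inventory fails at least one.

ɭ, ɾ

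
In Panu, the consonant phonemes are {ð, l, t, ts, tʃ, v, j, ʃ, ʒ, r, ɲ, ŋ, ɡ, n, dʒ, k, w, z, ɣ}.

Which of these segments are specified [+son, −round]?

Eliminate segments failing any feature: /ð, t, ts, tʃ, v, ʃ, ʒ, ɡ, dʒ, k, z, ɣ/ are [−sonorant]; /w/ is [+round]. The remaining /l, j, r, ɲ, ŋ, n/ satisfy [+sonorant], [−round].

l, j, r, ɲ, ŋ, n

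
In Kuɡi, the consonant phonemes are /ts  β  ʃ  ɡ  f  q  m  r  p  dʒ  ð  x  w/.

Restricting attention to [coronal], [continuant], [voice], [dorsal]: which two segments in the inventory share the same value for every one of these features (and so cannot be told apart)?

r, ð

/r/ (alveolar trill) and /ð/ (voiced dental fricative) are both [+coronal], [+continuant], [+voice], [−dorsal], so none of the listed features separates them. (They do differ in [sonorant], which is not among the given features.) Every other pair in the inventory differs on at least one listed feature.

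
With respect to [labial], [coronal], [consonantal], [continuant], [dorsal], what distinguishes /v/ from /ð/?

The two segments share [+consonantal], [+continuant], [−dorsal]. The only features from the list on which they differ: /v/ is [+labial] while /ð/ is [−labial]; /v/ is [−coronal] while /ð/ is [+coronal].

[labial], [coronal]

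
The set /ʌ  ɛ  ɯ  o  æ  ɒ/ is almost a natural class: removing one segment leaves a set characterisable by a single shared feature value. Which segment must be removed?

ɯ

[high] groups all but one: /ɛ, o, ʌ, æ, ɒ/ share [-high] while /ɯ/ (high back unrounded vowel) alone is [+high]. Removing any other segment would not leave a single-feature class that excludes it.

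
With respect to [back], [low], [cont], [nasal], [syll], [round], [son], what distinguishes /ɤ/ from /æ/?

The two segments share [+continuant], [−nasal], [+syllabic], [−round], [+sonorant]. The only features from the list on which they differ: /ɤ/ is [−low] while /æ/ is [+low]; /ɤ/ is [+back] while /æ/ is [−back].

[low], [back]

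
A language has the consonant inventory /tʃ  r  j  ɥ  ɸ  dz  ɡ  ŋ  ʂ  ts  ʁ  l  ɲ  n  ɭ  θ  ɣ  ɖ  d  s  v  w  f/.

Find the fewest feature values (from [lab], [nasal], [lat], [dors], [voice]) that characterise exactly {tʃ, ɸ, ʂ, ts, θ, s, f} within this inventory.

[-voice]

Every target segment is [-voice] and no other inventory member is, so one feature is enough.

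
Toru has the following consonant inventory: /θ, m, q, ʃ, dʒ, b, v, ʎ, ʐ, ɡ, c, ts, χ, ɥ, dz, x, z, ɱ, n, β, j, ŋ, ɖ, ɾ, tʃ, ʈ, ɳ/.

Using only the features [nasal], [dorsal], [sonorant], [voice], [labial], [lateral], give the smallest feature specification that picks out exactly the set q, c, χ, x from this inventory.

[−voice, +dorsal]

The class [−voice], [+dorsal] has exactly /q, c, χ, x/ as its extension in this inventory. No smaller conjunction from the listed features achieves this: [+dorsal] alone would also admit /ʎ, ɡ, ɥ, j, …/; [−voice] alone would also admit /θ, ʃ, ts, tʃ, …/; and checking the remaining single features turns up none with this extension.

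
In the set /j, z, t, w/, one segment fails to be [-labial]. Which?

/w/ is the labial-velar glide, which is [+labial]; the rest — /z, t, j/ — are [-labial].

w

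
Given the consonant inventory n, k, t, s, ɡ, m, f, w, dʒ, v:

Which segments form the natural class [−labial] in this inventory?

The [−labial] segments here are /n, k, t, s, ɡ, dʒ/; the remaining /m, f, w, v/ are [+labial].

n, k, t, s, ɡ, dʒ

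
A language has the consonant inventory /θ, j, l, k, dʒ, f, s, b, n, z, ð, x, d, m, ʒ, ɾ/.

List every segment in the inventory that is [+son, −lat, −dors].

Among the inventory, the [+sonorant] segments are /j, l, n, m, ɾ/.
Within that set, [−lateral] gives /j, n, m, ɾ/.
Within that set, [−dorsal] leaves /n, m, ɾ/.

n, m, ɾ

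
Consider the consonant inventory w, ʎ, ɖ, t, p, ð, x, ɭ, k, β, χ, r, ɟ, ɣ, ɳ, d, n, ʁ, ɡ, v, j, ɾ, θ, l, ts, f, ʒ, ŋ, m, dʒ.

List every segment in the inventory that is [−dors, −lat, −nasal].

Eliminate segments failing any feature: /w, ʎ, x, k, χ, ɟ, ɣ, ʁ, ɡ, j, ŋ/ are [+dorsal]; /ɭ, l/ are [+lateral]; /ɳ, n, m/ are [+nasal]. The remaining /ɖ, t, p, ð, β, r, d, v, ɾ, θ, ts, f, ʒ, dʒ/ satisfy [−dorsal], [−lateral], [−nasal].

ɖ, t, p, ð, β, r, d, v, ɾ, θ, ts, f, ʒ, dʒ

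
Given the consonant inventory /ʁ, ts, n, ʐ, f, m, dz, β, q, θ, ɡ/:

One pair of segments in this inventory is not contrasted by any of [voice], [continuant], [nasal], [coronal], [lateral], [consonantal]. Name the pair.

On the given features, /β/ and /ʁ/ have an identical profile: [+voice], [+continuant], [−nasal], [−coronal], [−lateral], [+consonantal]. No other two segments in the inventory coincide on all 6 features. (They do differ in [labial] and [dorsal], which are not among the given features.)

β, ʁ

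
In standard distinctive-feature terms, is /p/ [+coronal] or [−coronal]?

[−coronal]

/p/ is the voiceless bilabial stop. The feature [coronal] marks segments articulated with the tongue front (tip or blade); /p/ lacks this property, so it is [−coronal].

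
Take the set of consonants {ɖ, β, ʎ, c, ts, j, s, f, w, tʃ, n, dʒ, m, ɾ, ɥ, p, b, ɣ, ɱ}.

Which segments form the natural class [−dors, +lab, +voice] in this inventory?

β, m, b, ɱ

Among the inventory, the [−dorsal] segments are /ɖ, β, ts, s, f, tʃ, n, dʒ, m, ɾ, p, b, ɱ/.
Then [+labial] gives /β, f, m, p, b, ɱ/.
Within that set, [+voice] leaves /β, m, b, ɱ/.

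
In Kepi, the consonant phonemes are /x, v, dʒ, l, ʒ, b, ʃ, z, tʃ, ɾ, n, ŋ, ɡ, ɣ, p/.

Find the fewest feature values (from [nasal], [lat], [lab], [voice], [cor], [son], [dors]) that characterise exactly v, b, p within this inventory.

Every target segment is [+labial] and no other inventory member is, so one feature is enough.

[+lab]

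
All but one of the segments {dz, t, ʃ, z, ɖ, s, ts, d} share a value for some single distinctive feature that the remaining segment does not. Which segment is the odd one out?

ʃ

/ts, dz, ɖ, s, z, t, d/ are all [−distributed], but /ʃ/ (voiceless postalveolar fricative) is [+distributed]. No other single segment can be removed to leave a set sharing one feature value that the removed segment lacks, so /ʃ/ is the odd one out.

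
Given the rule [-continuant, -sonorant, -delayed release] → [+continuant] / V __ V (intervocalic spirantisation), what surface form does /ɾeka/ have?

[ɾexa]

Only /k/ occurs between two vowels (/e/ __ /a/) and matches the structural description. It is a voiceless velar stop, so [-continuant, -sonorant, -delayed release] holds; changing it to [+continuant] with all other features held fixed yields /x/ (voiceless velar fricative). No other segment meets both the structural description and the environment, so the output is [ɾexa].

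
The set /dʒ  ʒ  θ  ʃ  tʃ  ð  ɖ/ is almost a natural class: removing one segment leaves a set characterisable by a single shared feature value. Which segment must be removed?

ɖ

[distributed] groups all but one: /tʃ, dʒ, ʒ, ʃ, θ, ð/ share [+distributed] while /ɖ/ (voiced retroflex stop) alone is [−distributed]. Removing any other segment would not leave a single-feature class that excludes it.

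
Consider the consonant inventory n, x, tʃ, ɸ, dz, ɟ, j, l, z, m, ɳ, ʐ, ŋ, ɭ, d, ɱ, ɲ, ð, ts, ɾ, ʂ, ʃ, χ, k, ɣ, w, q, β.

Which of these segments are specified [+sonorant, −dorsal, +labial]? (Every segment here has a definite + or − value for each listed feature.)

Checking each segment against [+sonorant], [−dorsal], [+labial]: /m/ (bilabial nasal), /ɱ/ (labiodental nasal) satisfy every feature; every other segment in the inventory fails at least one.

m, ɱ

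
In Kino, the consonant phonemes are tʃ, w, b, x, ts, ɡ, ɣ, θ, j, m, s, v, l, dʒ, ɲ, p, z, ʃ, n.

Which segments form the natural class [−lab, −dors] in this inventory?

Checking each segment against [−labial], [−dorsal]: /tʃ/ (voiceless postalveolar affricate), /ts/ (voiceless alveolar affricate), /θ/ (voiceless dental fricative), /s/ (voiceless alveolar fricative), /l/ (alveolar lateral approximant), /dʒ/ (voiced postalveolar affricate), among others, satisfy every feature; every other segment in the inventory fails at least one.

tʃ, ts, θ, s, l, dʒ, z, ʃ, n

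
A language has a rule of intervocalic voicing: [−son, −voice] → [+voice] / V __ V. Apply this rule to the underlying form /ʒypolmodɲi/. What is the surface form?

/p/ satisfies [−son, −voice] and sits in V __ V. The [+voice] counterpart of the voiceless bilabial stop is /b/. Other segments in /ʒypolmodɲi/ either fail the structural description or are not in the environment, so the surface form is [ʒybolmodɲi].

[ʒybolmodɲi]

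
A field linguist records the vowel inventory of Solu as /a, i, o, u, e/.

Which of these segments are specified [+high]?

The [+high] segments here are /i, u/; the remaining /a, o, e/ are [-high].

i, u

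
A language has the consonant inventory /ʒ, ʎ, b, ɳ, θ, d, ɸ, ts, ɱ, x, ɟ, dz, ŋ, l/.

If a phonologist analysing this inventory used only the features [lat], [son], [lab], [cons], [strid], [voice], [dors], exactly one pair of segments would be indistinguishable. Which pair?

ʒ, dz

/ʒ/ (voiced postalveolar fricative) and /dz/ (voiced alveolar affricate) are both [-lateral], [-sonorant], [-labial], [+consonantal], [+strident], [+voice], [-dorsal], so none of the listed features separates them. (They do differ in [continuant], [anterior] and [distributed], which are not among the given features.) Every other pair in the inventory differs on at least one listed feature.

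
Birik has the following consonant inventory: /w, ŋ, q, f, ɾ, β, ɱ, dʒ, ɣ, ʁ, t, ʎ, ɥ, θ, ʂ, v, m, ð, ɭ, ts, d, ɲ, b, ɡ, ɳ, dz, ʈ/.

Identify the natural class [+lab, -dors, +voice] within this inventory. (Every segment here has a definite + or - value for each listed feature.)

Checking each segment against [+labial], [-dorsal], [+voice]: /β/ (voiced bilabial fricative), /ɱ/ (labiodental nasal), /v/ (voiced labiodental fricative), /m/ (bilabial nasal), /b/ (voiced bilabial stop) satisfy every feature; every other segment in the inventory fails at least one.

β, ɱ, v, m, b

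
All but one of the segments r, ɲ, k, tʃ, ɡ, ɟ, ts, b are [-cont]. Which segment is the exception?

/r/ is the alveolar trill, which is [+continuant]; the rest — /ɲ, ɟ, tʃ, ts, ɡ, k, b/ — are [-continuant].

r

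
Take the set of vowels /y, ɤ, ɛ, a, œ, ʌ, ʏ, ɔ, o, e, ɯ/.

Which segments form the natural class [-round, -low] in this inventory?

Checking each segment against [-round], [-low]: /ɤ/ (mid back unrounded tense vowel), /ɛ/ (mid front unrounded lax vowel), /ʌ/ (mid back unrounded lax vowel), /e/ (mid front unrounded tense vowel), /ɯ/ (high back unrounded vowel) satisfy every feature; every other segment in the inventory fails at least one.

ɤ, ɛ, ʌ, e, ɯ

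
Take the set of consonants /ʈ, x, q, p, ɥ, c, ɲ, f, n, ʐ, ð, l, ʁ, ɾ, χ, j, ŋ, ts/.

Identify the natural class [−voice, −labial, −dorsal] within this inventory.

ʈ, ts

Checking each segment against [−voice], [−labial], [−dorsal]: /ʈ/ (voiceless retroflex stop), /ts/ (voiceless alveolar affricate) satisfy every feature; every other segment in the inventory fails at least one.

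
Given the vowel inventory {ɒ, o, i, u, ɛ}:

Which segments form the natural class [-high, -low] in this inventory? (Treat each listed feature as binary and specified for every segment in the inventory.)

o, ɛ

The [-high] segments are /ɒ, o, ɛ/.
Then [-low] leaves /o, ɛ/.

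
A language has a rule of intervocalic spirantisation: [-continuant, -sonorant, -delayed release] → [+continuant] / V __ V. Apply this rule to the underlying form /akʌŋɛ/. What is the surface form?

The only segment in the rule's environment that also matches [-continuant, -sonorant, -delayed release] is /k/. Applying [+continuant] turns the voiceless velar stop into /x/ (voiceless velar fricative), giving [axʌŋɛ].

[axʌŋɛ]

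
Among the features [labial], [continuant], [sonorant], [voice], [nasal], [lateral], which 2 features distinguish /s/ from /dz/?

[voice], [continuant]

/s/ is the voiceless alveolar fricative and /dz/ is the voiced alveolar affricate. Both are [-labial], [-sonorant], [-nasal], [-lateral]. /s/ is [-voice] while /dz/ is [+voice]; /s/ is [+continuant] while /dz/ is [-continuant], so the distinguishing features are [voice], [continuant].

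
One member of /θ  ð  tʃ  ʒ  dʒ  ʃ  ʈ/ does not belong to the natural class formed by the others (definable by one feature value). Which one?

The remaining segments after removing /ʈ/ share [+distributed]; /ʈ/ (voiceless retroflex stop) is [−distributed]. For every other candidate removal, the leftover set fails to share any single feature value that the removed segment lacks.

ʈ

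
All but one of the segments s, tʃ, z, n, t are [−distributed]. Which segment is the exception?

/t, n, s, z/ are all [−distributed]; /tʃ/ (voiceless postalveolar affricate) is [+distributed].

tʃ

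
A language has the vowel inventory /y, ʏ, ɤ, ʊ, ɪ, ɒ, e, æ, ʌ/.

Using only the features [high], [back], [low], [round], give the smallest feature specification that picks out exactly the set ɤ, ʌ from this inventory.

Every target segment is [+back], [-round]; each remaining inventory member fails at least one of these. Each conjunct is needed — [-round] alone would also admit /ɪ, e, æ/; [+back] alone would also admit /ʊ, ɒ/ — and no other single listed feature has exactly this extension, so two is the minimum.

[+back, -round]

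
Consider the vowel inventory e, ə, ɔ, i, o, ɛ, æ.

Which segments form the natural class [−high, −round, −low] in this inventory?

e, ə, ɛ

Checking each segment against [−high], [−round], [−low]: /e/ (mid front unrounded tense vowel), /ə/ (mid central vowel (schwa)), /ɛ/ (mid front unrounded lax vowel) satisfy every feature; every other segment in the inventory fails at least one.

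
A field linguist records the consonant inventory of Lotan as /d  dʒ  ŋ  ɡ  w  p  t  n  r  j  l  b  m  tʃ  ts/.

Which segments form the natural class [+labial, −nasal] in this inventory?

First, the [+labial] segments are /w, p, b, m/.
Then [−nasal] leaves /w, p, b/.

w, p, b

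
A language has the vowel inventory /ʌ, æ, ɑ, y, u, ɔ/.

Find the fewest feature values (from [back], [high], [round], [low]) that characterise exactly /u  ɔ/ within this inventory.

Every target segment is [+back], [+round]; each remaining inventory member fails at least one of these. Each conjunct is needed — [+round] alone would also admit /y/; [+back] alone would also admit /ʌ, ɑ/ — and no other single listed feature has exactly this extension, so two is the minimum.

[+back, +round]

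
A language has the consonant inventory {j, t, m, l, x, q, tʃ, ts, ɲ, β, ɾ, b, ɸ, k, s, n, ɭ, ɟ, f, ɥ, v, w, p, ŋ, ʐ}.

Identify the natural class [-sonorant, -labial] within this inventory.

Eliminate segments failing any feature: /j, m, l, ɲ, ɾ, n, ɭ, ɥ, w, ŋ/ are [+sonorant]; /β, b, ɸ, f, v, p/ are [+labial]. The remaining /t, x, q, tʃ, ts, k, s, ɟ, ʐ/ satisfy [-sonorant], [-labial].

t, x, q, tʃ, ts, k, s, ɟ, ʐ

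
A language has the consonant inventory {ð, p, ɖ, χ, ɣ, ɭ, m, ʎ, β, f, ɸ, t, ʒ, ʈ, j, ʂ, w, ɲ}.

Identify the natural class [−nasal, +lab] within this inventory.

p, β, f, ɸ, w

First, the [−nasal] segments are /ð, p, ɖ, χ, ɣ, ɭ, ʎ, β, f, ɸ, t, ʒ, ʈ, j, ʂ, w/.
Intersecting with [+labial] leaves /p, β, f, ɸ, w/.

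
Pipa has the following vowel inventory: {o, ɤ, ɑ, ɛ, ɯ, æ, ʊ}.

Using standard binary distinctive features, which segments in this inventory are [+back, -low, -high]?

o, ɤ

The [+back] segments are /o, ɤ, ɑ, ɯ, ʊ/.
Intersecting with [-low] gives /o, ɤ, ɯ, ʊ/.
Within that set, [-high] leaves /o, ɤ/.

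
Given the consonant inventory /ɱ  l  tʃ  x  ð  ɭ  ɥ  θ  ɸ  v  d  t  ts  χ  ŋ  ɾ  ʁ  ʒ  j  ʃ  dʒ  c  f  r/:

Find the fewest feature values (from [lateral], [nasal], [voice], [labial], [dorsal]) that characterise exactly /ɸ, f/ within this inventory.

[-voice, +labial]

The class [-voice], [+labial] has exactly /ɸ, f/ as its extension in this inventory. No smaller conjunction from the listed features achieves this: [+labial] alone would also admit /ɱ, ɥ, v/; [-voice] alone would also admit /tʃ, x, θ, t, …/; and checking the remaining single features turns up none with this extension.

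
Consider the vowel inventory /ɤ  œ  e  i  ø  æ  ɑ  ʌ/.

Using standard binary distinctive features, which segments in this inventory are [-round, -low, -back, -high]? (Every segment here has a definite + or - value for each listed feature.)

e

First, the [-round] segments are /ɤ, e, i, æ, ɑ, ʌ/.
Of those, [-low] gives /ɤ, e, i, ʌ/.
Among these, [-back] gives /e, i/.
Within that set, [-high] leaves /e/.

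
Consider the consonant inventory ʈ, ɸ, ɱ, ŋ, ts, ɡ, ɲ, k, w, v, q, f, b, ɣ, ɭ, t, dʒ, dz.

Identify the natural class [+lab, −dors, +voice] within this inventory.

ɱ, v, b

The [+labial] segments are /ɸ, ɱ, w, v, f, b/.
Of those, [−dorsal] gives /ɸ, ɱ, v, f, b/.
Within that set, [+voice] leaves /ɱ, v, b/.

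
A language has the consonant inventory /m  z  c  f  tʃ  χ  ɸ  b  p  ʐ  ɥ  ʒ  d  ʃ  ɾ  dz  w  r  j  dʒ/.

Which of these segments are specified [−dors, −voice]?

Eliminate segments failing any feature: /m, z, b, ʐ, ʒ, d, ɾ, dz, r, dʒ/ are [+voice]; /c, χ, ɥ, w, j/ are [+dorsal]. The remaining /f, tʃ, ɸ, p, ʃ/ satisfy [−dorsal], [−voice].

f, tʃ, ɸ, p, ʃ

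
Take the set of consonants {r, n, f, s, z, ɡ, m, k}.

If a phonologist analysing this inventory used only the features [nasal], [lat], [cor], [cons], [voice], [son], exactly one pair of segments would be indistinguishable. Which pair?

On the given features, /k/ and /f/ have an identical profile: [-nasal], [-lateral], [-coronal], [+consonantal], [-voice], [-sonorant]. No other two segments in the inventory coincide on all 6 features. (They do differ in [continuant], [labial] and [dorsal], which are not among the given features.)

k, f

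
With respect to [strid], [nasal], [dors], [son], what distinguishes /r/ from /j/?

[dorsal]

/r/ is the alveolar trill and /j/ is the palatal glide. Both are [−strident], [−nasal], [+sonorant]. /r/ is [−dorsal] while /j/ is [+dorsal], so the distinguishing feature is [dorsal].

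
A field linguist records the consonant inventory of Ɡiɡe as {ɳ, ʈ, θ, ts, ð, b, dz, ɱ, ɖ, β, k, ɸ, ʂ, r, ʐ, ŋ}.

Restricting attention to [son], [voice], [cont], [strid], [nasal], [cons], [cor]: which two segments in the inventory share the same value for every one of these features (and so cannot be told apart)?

On the given features, /ŋ/ and /ɱ/ have an identical profile: [+sonorant], [+voice], [−continuant], [−strident], [+nasal], [+consonantal], [−coronal]. No other two segments in the inventory coincide on all 7 features. (They do differ in [labial] and [dorsal], which are not among the given features.)

ŋ, ɱ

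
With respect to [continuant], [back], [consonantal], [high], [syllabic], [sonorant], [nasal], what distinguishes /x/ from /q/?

[continuant], [high]

/x/ (voiceless velar fricative) and /q/ (voiceless uvular stop) agree on [+back], [+consonantal], [−syllabic], [−sonorant], [−nasal]. They differ on [continuant] (/x/ [+], /q/ [−]), [high] (/x/ [+], /q/ [−]).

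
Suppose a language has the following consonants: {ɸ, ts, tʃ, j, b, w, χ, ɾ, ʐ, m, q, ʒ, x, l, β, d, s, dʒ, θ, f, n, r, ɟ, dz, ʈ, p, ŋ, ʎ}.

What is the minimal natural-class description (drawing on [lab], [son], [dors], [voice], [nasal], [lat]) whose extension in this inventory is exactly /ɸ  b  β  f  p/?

[-son, +lab]

The class [-sonorant], [+labial] has exactly /ɸ, b, β, f, p/ as its extension in this inventory. No smaller conjunction from the listed features achieves this: [+labial] alone would also admit /w, m/; [-sonorant] alone would also admit /ts, tʃ, χ, ʐ, …/; and checking the remaining single features turns up none with this extension.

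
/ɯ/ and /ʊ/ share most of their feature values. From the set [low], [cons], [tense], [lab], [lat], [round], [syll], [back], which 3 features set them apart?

[labial], [round], [tense]

/ɯ/ (high back unrounded vowel) and /ʊ/ (high back rounded lax vowel) agree on [-low], [-consonantal], [-lateral], [+syllabic], [+back]. They differ on [labial] (/ɯ/ [-], /ʊ/ [+]), [round] (/ɯ/ [-], /ʊ/ [+]), [tense] (/ɯ/ [+], /ʊ/ [-]).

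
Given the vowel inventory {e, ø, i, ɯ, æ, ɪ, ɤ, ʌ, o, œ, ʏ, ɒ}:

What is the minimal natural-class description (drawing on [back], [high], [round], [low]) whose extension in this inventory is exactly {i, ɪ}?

[+high, -back, -round]

/i, ɪ/ are all [+high], [-back], [-round], and no other segment in the inventory matches all three values. Dropping any one of them over-generates: [-back, -round] alone would also admit /e, æ/; [+high, -round] alone would also admit /ɯ/; [+high, -back] alone would also admit /ʏ/. No other combination of two listed features picks out exactly this set either, so fewer than three features will not do.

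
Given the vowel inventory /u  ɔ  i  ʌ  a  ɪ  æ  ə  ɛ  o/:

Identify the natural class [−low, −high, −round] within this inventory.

First, the [−low] segments are /u, ɔ, i, ʌ, ɪ, ə, ɛ, o/.
Of those, [−high] gives /ɔ, ʌ, ə, ɛ, o/.
Of those, [−round] leaves /ʌ, ə, ɛ/.

ʌ, ə, ɛ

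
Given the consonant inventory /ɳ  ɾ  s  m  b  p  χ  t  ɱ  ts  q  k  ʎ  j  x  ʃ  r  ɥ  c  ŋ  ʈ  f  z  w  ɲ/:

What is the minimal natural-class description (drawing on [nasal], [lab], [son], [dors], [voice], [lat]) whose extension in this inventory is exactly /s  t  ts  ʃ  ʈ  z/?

The class [-sonorant], [-labial], [-dorsal] has exactly /s, t, ts, ʃ, ʈ, z/ as its extension in this inventory. No smaller conjunction from the listed features achieves this: [-labial, -dorsal] alone would also admit /ɳ, ɾ, r/; [-sonorant, -dorsal] alone would also admit /b, p, f/; [-sonorant, -labial] alone would also admit /χ, q, k, x, …/; and checking the remaining two-feature bundles turns up none with this extension.

[-son, -lab, -dors]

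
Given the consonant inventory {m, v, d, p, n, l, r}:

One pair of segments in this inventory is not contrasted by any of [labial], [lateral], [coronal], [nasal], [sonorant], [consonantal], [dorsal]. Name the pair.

/v/ (voiced labiodental fricative) and /p/ (voiceless bilabial stop) are both [+labial], [-lateral], [-coronal], [-nasal], [-sonorant], [+consonantal], [-dorsal], so none of the listed features separates them. (They do differ in [voice] and [continuant], which are not among the given features.) Every other pair in the inventory differs on at least one listed feature.

v, p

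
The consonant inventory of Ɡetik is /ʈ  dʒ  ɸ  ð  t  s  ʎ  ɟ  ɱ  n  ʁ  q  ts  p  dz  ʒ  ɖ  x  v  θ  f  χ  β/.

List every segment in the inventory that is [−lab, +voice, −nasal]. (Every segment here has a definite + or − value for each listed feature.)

Eliminate segments failing any feature: /ʈ, t, s, q, ts, x, θ, χ/ are [−voice]; /ɸ, ɱ, p, v, f, β/ are [+labial]; /n/ is [+nasal]. The remaining /dʒ, ð, ʎ, ɟ, ʁ, dz, ʒ, ɖ/ satisfy [−labial], [+voice], [−nasal].

dʒ, ð, ʎ, ɟ, ʁ, dz, ʒ, ɖ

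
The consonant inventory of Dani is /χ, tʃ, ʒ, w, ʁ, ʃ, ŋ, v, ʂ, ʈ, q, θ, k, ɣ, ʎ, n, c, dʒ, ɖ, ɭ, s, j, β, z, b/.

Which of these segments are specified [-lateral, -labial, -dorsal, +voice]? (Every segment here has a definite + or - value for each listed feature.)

ʒ, n, dʒ, ɖ, z

Checking each segment against [-lateral], [-labial], [-dorsal], [+voice]: /ʒ/ (voiced postalveolar fricative), /n/ (alveolar nasal), /dʒ/ (voiced postalveolar affricate), /ɖ/ (voiced retroflex stop), /z/ (voiced alveolar fricative) satisfy every feature; every other segment in the inventory fails at least one.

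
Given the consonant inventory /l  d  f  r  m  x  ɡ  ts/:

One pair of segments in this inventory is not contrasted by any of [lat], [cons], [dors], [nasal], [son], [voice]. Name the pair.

On the given features, /ts/ and /f/ have an identical profile: [−lateral], [+consonantal], [−dorsal], [−nasal], [−sonorant], [−voice]. No other two segments in the inventory coincide on all 6 features. (They do differ in [continuant], [labial] and [coronal], which are not among the given features.)

ts, f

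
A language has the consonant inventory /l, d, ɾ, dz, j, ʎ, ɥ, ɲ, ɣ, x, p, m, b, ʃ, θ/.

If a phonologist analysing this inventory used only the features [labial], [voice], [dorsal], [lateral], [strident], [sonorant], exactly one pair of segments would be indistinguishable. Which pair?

/ɲ/ (palatal nasal) and /j/ (palatal glide) are both [-labial], [+voice], [+dorsal], [-lateral], [-strident], [+sonorant], so none of the listed features separates them. (They do differ in [nasal] and [continuant], which are not among the given features.) Every other pair in the inventory differs on at least one listed feature.

ɲ, j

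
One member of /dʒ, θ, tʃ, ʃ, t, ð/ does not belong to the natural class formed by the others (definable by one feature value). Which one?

/ʃ, tʃ, θ, dʒ, ð/ are all [+distributed], but /t/ (voiceless alveolar stop) is [-distributed]. No other single segment can be removed to leave a set sharing one feature value that the removed segment lacks, so /t/ is the odd one out.

t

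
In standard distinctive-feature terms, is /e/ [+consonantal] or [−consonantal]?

/e/ is the mid front unrounded tense vowel, hence [−consonantal].

[−consonantal]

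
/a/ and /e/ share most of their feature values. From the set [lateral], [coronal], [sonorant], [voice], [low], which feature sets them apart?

[low]

The two segments share [-lateral], [-coronal], [+sonorant], [+voice]. The only feature from the list on which they differ: /a/ is [+low] while /e/ is [-low].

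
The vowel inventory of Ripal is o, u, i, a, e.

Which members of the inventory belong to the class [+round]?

The [+round] segments here are /o, u/; the remaining /i, a, e/ are [-round].

o, u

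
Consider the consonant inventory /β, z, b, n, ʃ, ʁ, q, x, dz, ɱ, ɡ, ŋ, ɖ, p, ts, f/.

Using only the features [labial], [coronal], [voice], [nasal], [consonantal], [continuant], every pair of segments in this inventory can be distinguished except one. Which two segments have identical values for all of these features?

ɖ, dz

/ɖ/ (voiced retroflex stop) and /dz/ (voiced alveolar affricate) are both [-labial], [+coronal], [+voice], [-nasal], [+consonantal], [-continuant], so none of the listed features separates them. (They do differ in [strident], [delayed release] and [anterior], which are not among the given features.) Every other pair in the inventory differs on at least one listed feature.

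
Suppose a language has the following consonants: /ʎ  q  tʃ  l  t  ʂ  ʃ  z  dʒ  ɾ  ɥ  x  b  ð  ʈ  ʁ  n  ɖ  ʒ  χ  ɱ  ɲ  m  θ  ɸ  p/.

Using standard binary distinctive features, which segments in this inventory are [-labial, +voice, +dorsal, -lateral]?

Eliminate segments failing any feature: /ʎ/ is [+lateral]; /q, tʃ, t, ʂ, ʃ, x, ʈ, χ, θ/ are [-voice]; /l, z, dʒ, ɾ, ð, n, ɖ, ʒ/ are [-dorsal]; /ɥ, b, ɱ, m, ɸ, p/ are [+labial]. The remaining /ʁ, ɲ/ satisfy [-labial], [+voice], [+dorsal], [-lateral].

ʁ, ɲ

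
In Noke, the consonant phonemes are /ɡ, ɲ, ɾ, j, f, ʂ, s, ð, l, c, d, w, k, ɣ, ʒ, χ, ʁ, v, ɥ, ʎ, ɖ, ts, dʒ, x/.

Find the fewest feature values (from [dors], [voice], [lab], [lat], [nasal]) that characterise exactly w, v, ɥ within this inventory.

[+voice, +lab]

The class [+voice], [+labial] has exactly /w, v, ɥ/ as its extension in this inventory. No smaller conjunction from the listed features achieves this: [+labial] alone would also admit /f/; [+voice] alone would also admit /ɡ, ɲ, ɾ, j, …/; and checking the remaining single features turns up none with this extension.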